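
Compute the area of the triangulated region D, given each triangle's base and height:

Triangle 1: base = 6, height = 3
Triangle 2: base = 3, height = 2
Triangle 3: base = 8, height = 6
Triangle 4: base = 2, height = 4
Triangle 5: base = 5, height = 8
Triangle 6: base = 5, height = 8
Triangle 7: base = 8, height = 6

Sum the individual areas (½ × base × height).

(1/2)×6×3 + (1/2)×3×2 + (1/2)×8×6 + (1/2)×2×4 + (1/2)×5×8 + (1/2)×5×8 + (1/2)×8×6 = 104.0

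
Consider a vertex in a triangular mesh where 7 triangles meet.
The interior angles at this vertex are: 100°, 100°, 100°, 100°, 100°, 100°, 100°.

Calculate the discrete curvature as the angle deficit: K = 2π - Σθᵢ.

Sum of angles = 700°. K = 360° - 700° = -340° = -17π/9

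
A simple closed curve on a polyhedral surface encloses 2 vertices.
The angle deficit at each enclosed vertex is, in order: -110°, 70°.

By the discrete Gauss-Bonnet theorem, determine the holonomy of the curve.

Holonomy = total enclosed curvature = (-110°) + 70° = -40°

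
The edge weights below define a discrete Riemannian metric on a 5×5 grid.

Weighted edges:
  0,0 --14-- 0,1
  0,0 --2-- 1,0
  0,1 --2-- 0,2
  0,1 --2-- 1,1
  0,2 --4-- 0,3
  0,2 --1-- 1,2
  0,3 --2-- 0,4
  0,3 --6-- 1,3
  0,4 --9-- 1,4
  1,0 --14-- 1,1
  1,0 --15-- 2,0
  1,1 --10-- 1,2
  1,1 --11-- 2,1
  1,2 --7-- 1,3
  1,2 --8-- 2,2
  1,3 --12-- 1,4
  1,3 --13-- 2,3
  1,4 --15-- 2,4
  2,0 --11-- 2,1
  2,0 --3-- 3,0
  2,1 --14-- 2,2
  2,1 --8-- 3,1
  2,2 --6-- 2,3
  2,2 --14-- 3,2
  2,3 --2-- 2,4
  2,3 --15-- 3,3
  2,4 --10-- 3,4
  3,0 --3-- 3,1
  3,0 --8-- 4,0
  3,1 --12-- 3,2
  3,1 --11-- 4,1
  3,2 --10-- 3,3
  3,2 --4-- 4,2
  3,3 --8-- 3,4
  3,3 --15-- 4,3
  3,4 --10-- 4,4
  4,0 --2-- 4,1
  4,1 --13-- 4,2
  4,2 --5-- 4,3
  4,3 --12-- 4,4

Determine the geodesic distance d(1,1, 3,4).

Shortest path: 1,1 → 0,1 → 0,2 → 1,2 → 2,2 → 2,3 → 2,4 → 3,4, total weight = 31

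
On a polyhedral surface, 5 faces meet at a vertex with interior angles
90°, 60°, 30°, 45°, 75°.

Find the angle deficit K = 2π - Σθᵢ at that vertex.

Sum of angles = 300°. K = 360° - 300° = 60°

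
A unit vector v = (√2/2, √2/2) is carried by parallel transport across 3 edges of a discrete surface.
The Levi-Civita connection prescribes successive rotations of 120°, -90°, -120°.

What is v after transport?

Total rotation: 120° + (-90°) + (-120°) = -90°. Final vector: (0.7071, -0.7071)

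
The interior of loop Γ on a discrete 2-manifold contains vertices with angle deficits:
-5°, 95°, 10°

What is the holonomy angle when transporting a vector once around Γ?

Holonomy = total enclosed curvature = (-5°) + 95° + 10° = 100°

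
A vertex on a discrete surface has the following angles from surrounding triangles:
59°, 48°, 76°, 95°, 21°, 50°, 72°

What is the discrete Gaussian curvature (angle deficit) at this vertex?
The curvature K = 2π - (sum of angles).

Sum of angles = 421°. K = 360° - 421° = -61° = -61π/180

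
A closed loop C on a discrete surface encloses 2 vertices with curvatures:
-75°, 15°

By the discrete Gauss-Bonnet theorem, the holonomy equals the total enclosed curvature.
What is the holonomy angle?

Holonomy = total enclosed curvature = (-75°) + 15° = -60°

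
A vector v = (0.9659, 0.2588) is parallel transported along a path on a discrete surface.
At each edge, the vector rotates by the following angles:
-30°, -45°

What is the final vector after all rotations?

Total rotation: (-30°) + (-45°) = -75°. Final vector: (0.5000, -0.8660)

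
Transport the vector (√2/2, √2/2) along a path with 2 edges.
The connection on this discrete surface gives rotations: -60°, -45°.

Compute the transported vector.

Total rotation: (-60°) + (-45°) = -105°. Final vector: (0.5000, -0.8660)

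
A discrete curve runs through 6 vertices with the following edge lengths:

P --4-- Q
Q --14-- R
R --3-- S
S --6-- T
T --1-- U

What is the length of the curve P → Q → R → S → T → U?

Arc length = 4 + 14 + 3 + 6 + 1 = 28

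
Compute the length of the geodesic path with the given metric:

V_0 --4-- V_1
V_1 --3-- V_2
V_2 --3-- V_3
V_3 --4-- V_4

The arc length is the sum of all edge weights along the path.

Arc length = 4 + 3 + 3 + 4 = 14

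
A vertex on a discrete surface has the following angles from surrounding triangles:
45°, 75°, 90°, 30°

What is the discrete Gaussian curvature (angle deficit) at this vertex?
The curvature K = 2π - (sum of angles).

Sum of angles = 240°. K = 360° - 240° = 120° = 2π/3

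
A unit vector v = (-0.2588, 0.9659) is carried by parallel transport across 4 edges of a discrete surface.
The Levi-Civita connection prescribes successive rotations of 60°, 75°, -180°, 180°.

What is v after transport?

Total rotation: 60° + 75° + (-180°) + 180° = 135°. Final vector: (-0.5000, -0.8660)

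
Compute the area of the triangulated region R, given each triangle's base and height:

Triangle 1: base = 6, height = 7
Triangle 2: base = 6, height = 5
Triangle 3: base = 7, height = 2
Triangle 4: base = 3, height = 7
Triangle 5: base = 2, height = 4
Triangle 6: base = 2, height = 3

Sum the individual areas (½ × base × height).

(1/2)×6×7 + (1/2)×6×5 + (1/2)×7×2 + (1/2)×3×7 + (1/2)×2×4 + (1/2)×2×3 = 60.5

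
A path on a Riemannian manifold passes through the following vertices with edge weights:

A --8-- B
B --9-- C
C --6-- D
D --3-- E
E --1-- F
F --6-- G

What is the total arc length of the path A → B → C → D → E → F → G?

Arc length = 8 + 9 + 6 + 3 + 1 + 6 = 33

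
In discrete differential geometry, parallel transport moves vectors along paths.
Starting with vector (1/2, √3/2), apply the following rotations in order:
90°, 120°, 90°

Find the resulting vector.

Total rotation: 90° + 120° + 90° = 300° ≡ -60° (mod 360°). Final vector: (1, 0)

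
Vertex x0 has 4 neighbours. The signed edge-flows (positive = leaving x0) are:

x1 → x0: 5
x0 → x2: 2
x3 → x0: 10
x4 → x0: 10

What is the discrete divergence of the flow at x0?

Divergence = sum of outgoing flows = (-5) + 2 + (-10) + (-10) = -23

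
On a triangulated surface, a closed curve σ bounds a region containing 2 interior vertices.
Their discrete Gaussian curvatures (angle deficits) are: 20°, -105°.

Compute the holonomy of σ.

Holonomy = total enclosed curvature = 20° + (-105°) = -85°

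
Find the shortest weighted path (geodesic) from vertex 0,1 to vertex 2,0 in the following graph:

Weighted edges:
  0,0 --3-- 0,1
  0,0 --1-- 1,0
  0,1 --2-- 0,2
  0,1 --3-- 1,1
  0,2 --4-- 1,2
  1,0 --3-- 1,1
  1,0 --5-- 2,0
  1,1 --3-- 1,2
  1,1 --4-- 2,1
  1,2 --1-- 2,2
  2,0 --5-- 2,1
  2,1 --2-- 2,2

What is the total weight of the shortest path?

Shortest path: 0,1 → 0,0 → 1,0 → 2,0, total weight = 9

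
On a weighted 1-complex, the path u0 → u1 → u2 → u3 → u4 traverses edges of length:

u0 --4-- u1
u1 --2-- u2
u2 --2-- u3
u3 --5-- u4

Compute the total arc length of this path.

Arc length = 4 + 2 + 2 + 5 = 13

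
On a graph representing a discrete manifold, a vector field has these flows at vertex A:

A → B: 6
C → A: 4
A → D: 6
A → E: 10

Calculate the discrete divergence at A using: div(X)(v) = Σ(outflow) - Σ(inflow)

Divergence = sum of outgoing flows = 6 + (-4) + 6 + 10 = 18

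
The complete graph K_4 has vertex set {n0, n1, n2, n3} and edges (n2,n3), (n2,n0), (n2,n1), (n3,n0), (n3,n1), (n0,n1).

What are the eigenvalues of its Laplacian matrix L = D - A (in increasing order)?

For the complete graph K_n, L = nI − J (J = all-ones matrix). J has eigenvalues n (once, eigenvector 𝟙) and 0 (multiplicity n−1), so L has eigenvalues 0 (once) and n (multiplicity n−1). Here n = 4: eigenvalue 0 once and 4 with multiplicity 3.
Laplacian eigenvalues (increasing order): [0.0, 4.0, 4.0, 4.0]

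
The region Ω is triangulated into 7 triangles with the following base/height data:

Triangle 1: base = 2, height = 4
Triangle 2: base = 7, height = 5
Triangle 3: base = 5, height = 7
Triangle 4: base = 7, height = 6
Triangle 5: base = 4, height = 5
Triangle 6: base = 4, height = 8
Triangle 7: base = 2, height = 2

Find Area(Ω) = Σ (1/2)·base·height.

(1/2)×2×4 + (1/2)×7×5 + (1/2)×5×7 + (1/2)×7×6 + (1/2)×4×5 + (1/2)×4×8 + (1/2)×2×2 = 88.0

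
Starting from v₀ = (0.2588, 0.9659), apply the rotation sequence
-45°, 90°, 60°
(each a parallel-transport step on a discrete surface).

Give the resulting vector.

Total rotation: (-45°) + 90° + 60° = 105°. Final vector: (-1, 0)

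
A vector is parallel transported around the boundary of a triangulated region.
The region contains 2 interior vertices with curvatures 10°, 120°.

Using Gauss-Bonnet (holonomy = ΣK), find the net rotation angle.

Holonomy = total enclosed curvature = 10° + 120° = 130°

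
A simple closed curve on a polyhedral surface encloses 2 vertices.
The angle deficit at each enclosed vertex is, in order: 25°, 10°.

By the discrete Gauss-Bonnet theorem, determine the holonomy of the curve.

Holonomy = total enclosed curvature = 25° + 10° = 35°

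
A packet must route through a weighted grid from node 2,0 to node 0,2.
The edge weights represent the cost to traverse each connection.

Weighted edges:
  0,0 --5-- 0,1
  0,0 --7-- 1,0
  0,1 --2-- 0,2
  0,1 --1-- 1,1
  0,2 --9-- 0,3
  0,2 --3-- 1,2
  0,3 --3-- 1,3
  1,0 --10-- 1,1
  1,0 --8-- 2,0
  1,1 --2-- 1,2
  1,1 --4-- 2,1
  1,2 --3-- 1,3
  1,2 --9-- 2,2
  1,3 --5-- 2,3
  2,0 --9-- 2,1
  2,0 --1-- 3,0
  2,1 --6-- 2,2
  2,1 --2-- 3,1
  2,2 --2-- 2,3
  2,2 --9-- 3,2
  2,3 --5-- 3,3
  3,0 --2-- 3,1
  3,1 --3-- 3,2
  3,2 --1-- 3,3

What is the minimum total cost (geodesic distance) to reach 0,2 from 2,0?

Shortest path: 2,0 → 3,0 → 3,1 → 2,1 → 1,1 → 0,1 → 0,2, total weight = 12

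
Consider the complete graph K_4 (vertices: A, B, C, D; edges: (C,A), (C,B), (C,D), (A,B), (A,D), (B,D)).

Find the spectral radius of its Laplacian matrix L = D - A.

For the complete graph K_n, L = nI − J (J = all-ones matrix). J has eigenvalues n (once, eigenvector 𝟙) and 0 (multiplicity n−1), so L has eigenvalues 0 (once) and n (multiplicity n−1). Here n = 4: eigenvalue 0 once and 4 with multiplicity 3.
Laplacian eigenvalues: [0.0, 4.0, 4.0, 4.0]. Largest eigenvalue (spectral radius) = 4.0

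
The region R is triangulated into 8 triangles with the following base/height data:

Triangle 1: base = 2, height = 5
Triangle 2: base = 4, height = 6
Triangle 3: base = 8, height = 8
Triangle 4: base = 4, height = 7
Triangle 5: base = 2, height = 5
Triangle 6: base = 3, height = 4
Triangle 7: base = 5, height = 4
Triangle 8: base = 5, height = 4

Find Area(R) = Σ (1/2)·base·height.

(1/2)×2×5 + (1/2)×4×6 + (1/2)×8×8 + (1/2)×4×7 + (1/2)×2×5 + (1/2)×3×4 + (1/2)×5×4 + (1/2)×5×4 = 94.0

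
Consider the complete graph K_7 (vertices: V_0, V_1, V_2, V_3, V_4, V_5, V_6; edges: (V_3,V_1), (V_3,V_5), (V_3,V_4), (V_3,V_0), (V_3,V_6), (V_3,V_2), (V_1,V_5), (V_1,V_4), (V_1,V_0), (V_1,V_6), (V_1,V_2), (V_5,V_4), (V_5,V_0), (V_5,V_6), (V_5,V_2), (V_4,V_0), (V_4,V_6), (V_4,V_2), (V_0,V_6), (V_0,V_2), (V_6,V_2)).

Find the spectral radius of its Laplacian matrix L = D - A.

For the complete graph K_n, L = nI − J (J = all-ones matrix). J has eigenvalues n (once, eigenvector 𝟙) and 0 (multiplicity n−1), so L has eigenvalues 0 (once) and n (multiplicity n−1). Here n = 7: eigenvalue 0 once and 7 with multiplicity 6.
Laplacian eigenvalues: [0.0, 7.0, 7.0, 7.0, 7.0, 7.0, 7.0]. Largest eigenvalue (spectral radius) = 7.0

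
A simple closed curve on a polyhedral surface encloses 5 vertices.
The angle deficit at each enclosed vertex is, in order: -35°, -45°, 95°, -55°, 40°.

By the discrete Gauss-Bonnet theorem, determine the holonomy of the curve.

Holonomy = total enclosed curvature = (-35°) + (-45°) + 95° + (-55°) + 40° = 0°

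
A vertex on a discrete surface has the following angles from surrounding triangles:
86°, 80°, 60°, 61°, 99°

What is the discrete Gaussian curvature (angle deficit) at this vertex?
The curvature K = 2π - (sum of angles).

Sum of angles = 386°. K = 360° - 386° = -26° = -13π/90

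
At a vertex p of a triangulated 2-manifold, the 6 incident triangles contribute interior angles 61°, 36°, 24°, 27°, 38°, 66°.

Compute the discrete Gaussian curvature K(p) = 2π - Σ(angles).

Sum of angles = 252°. K = 360° - 252° = 108° = 3π/5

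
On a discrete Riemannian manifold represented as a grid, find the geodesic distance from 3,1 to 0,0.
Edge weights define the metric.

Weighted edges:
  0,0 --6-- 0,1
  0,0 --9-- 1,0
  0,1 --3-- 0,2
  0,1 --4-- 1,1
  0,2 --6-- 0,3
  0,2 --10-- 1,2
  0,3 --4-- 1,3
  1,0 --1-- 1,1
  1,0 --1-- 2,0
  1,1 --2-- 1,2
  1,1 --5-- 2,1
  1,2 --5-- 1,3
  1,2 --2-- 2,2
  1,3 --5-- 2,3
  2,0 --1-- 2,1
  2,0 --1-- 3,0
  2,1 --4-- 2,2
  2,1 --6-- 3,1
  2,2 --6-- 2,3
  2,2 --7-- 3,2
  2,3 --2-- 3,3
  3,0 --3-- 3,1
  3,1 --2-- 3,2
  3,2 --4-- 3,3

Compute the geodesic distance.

Shortest path: 3,1 → 3,0 → 2,0 → 1,0 → 0,0, total weight = 14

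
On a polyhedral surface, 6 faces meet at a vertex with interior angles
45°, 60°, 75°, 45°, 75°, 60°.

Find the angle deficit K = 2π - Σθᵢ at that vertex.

Sum of angles = 360°. K = 360° - 360° = 0° = 0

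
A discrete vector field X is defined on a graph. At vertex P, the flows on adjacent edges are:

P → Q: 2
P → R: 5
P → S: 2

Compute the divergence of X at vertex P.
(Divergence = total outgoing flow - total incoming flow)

Divergence = sum of outgoing flows = 2 + 5 + 2 = 9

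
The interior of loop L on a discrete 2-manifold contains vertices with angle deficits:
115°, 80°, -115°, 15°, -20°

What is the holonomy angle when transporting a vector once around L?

Holonomy = total enclosed curvature = 115° + 80° + (-115°) + 15° + (-20°) = 75°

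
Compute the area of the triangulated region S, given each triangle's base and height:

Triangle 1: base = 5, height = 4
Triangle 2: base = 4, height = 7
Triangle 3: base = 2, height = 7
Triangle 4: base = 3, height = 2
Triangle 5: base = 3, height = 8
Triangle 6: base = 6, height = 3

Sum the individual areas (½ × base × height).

(1/2)×5×4 + (1/2)×4×7 + (1/2)×2×7 + (1/2)×3×2 + (1/2)×3×8 + (1/2)×6×3 = 55.0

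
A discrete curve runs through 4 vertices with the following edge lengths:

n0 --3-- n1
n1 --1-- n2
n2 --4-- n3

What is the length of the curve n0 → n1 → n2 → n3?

Arc length = 3 + 1 + 4 = 8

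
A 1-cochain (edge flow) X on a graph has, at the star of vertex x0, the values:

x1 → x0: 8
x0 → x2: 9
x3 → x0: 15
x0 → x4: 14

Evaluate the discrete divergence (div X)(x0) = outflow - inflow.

Divergence = sum of outgoing flows = (-8) + 9 + (-15) + 14 = 0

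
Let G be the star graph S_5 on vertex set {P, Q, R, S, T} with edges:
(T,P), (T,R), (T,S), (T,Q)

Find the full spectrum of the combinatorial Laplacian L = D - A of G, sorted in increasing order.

The star S_5 is the complete bipartite graph K_{1,4} (one hub of degree 4, 4 leaves of degree 1). The Laplacian spectrum of K_{p,q} is 0, p (multiplicity q−1), q (multiplicity p−1), p+q. With p = 1, q = 4: 0 once, 1 with multiplicity 3, and 5 once. (Check: trace L = sum of degrees = 8 = 3·1 + 5.)
Laplacian eigenvalues (increasing order): [0.0, 1.0, 1.0, 1.0, 5.0]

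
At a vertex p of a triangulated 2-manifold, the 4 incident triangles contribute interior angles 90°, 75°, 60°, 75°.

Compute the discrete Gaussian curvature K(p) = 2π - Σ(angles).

Sum of angles = 300°. K = 360° - 300° = 60°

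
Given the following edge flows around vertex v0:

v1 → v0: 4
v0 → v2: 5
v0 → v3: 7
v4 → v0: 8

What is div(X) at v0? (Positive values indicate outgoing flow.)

Divergence = sum of outgoing flows = (-4) + 5 + 7 + (-8) = 0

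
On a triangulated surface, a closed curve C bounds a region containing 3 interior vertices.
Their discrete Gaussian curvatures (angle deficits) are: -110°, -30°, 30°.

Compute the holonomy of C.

Holonomy = total enclosed curvature = (-110°) + (-30°) + 30° = -110°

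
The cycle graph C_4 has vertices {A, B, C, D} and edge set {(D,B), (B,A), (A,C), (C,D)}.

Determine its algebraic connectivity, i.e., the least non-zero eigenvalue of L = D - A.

The cycle graph C_n has Laplacian eigenvalues λ_k = 2 − 2cos(2πk/n), k = 0, 1, …, n−1. Here n = 4:
k=0: 2 − 2cos(0) = 0.0; k=1: 2 − 2cos(π/2) = 2.0; k=2: 2 − 2cos(π) = 4.0; k=3: 2 − 2cos(3π/2) = 2.0.
Laplacian eigenvalues: [0.0, 2.0, 2.0, 4.0]. Algebraic connectivity (smallest non-zero eigenvalue) = 2.0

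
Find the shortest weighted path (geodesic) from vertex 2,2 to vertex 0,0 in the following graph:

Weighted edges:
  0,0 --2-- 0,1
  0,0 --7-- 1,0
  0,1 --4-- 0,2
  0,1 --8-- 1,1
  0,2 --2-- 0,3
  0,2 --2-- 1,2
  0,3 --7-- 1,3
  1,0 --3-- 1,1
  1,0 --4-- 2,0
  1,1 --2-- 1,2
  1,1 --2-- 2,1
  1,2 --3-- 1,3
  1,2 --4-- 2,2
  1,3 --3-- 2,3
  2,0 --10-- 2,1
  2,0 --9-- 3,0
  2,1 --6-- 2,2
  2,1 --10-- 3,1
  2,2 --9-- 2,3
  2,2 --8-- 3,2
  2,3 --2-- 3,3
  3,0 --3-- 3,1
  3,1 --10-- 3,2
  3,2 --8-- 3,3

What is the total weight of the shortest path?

Shortest path: 2,2 → 1,2 → 0,2 → 0,1 → 0,0, total weight = 12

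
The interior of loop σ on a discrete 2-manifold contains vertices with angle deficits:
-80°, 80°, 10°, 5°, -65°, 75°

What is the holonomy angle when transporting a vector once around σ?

Holonomy = total enclosed curvature = (-80°) + 80° + 10° + 5° + (-65°) + 75° = 25°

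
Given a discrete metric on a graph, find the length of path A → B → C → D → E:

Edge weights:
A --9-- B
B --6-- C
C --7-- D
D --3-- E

Arc length = 9 + 6 + 7 + 3 = 25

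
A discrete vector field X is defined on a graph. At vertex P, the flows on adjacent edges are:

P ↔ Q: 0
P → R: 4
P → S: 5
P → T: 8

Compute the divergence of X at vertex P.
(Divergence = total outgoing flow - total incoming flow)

Divergence = sum of outgoing flows = 0 + 4 + 5 + 8 = 17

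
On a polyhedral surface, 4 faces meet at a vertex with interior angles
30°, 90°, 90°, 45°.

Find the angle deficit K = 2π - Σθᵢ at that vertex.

Sum of angles = 255°. K = 360° - 255° = 105° = 7π/12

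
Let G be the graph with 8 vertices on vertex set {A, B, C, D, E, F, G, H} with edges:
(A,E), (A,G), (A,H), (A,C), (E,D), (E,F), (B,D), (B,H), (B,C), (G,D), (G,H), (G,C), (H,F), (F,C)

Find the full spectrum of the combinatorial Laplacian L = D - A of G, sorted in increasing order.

Degrees: deg(A) = 4, deg(B) = 3, deg(C) = 4, deg(D) = 3, deg(E) = 3, deg(F) = 3, deg(G) = 4, deg(H) = 4.
L = D − A with rows/columns ordered (A, B, C, D, E, F, G, H):
  [ 4,  0, -1,  0, -1,  0, -1, -1]
  [ 0,  3, -1, -1,  0,  0,  0, -1]
  [-1, -1,  4,  0,  0, -1, -1,  0]
  [ 0, -1,  0,  3, -1,  0, -1,  0]
  [-1,  0,  0, -1,  3, -1,  0,  0]
  [ 0,  0, -1,  0, -1,  3,  0, -1]
  [-1,  0, -1, -1,  0,  0,  4, -1]
  [-1, -1,  0,  0,  0, -1, -1,  4]
Characteristic polynomial: det(λI − L) = λ(λ² − 8λ + 13)(λ² − 9λ + 16)(λ − 3)(λ − 4)².
Roots: λ = 0; (λ² − 8λ + 13) = 0 ⇒ λ = 4 ± √3 ≈ 2.2679, 5.7321; (λ² − 9λ + 16) = 0 ⇒ λ = (9 ± √17)/2 ≈ 2.4384, 6.5616; (λ − 3) = 0 ⇒ λ = 3; (λ − 4) = 0 ⇒ λ = 4 (multiplicity 2).
(Check: the roots sum (with multiplicity) to 28, matching trace L = Σdeg = 2·14 = 28.)
Laplacian eigenvalues (increasing order): [0.0, 2.2679, 2.4384, 3.0, 4.0, 4.0, 5.7321, 6.5616]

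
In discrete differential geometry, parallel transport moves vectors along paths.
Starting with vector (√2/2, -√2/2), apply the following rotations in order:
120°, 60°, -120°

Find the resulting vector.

Total rotation: 120° + 60° + (-120°) = 60°. Final vector: (0.9659, 0.2588)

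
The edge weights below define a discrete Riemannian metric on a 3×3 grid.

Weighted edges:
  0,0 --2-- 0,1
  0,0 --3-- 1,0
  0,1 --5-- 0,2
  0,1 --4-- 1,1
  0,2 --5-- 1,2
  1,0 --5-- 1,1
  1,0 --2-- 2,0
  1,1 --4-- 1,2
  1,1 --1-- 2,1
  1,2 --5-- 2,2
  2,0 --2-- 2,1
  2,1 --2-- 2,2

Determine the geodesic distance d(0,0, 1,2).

Shortest path: 0,0 → 0,1 → 1,1 → 1,2, total weight = 10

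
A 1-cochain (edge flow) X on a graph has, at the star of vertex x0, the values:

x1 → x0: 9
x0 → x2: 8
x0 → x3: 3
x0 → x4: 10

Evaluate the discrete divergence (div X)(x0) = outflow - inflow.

Divergence = sum of outgoing flows = (-9) + 8 + 3 + 10 = 12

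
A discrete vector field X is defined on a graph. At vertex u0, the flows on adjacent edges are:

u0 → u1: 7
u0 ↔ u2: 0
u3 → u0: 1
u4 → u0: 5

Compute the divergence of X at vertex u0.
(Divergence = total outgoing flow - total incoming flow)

Divergence = sum of outgoing flows = 7 + 0 + (-1) + (-5) = 1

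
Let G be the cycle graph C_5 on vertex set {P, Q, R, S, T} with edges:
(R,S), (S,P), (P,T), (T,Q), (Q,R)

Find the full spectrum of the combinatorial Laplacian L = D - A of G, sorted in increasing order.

The cycle graph C_n has Laplacian eigenvalues λ_k = 2 − 2cos(2πk/n), k = 0, 1, …, n−1. Here n = 5:
k=0: 2 − 2cos(0) = 0.0; k=1: 2 − 2cos(2π/5) = 1.382; k=2: 2 − 2cos(4π/5) = 3.618; k=3: 2 − 2cos(6π/5) = 3.618; k=4: 2 − 2cos(8π/5) = 1.382.
Laplacian eigenvalues (increasing order): [0.0, 1.382, 1.382, 3.618, 3.618]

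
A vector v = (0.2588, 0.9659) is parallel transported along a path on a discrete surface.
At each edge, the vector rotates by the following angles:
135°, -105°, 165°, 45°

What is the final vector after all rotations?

Total rotation: 135° + (-105°) + 165° + 45° = 240° ≡ -120° (mod 360°). Final vector: (0.7071, -0.7071)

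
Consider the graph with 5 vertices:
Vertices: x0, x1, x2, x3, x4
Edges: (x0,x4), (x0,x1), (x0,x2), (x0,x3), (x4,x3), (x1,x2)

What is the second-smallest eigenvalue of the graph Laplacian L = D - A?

Degrees: deg(x0) = 4, deg(x1) = 2, deg(x2) = 2, deg(x3) = 2, deg(x4) = 2.
L = D − A with rows/columns ordered (x0, x1, x2, x3, x4):
  [ 4, -1, -1, -1, -1]
  [-1,  2, -1,  0,  0]
  [-1, -1,  2,  0,  0]
  [-1,  0,  0,  2, -1]
  [-1,  0,  0, -1,  2]
Characteristic polynomial: det(λI − L) = λ(λ − 1)(λ − 3)²(λ − 5).
Roots: λ = 0; (λ − 1) = 0 ⇒ λ = 1; (λ − 3) = 0 ⇒ λ = 3 (multiplicity 2); (λ − 5) = 0 ⇒ λ = 5.
(Check: the roots sum (with multiplicity) to 12, matching trace L = Σdeg = 2·6 = 12.)
Laplacian eigenvalues: [0.0, 1.0, 3.0, 3.0, 5.0]. Algebraic connectivity (smallest non-zero eigenvalue) = 1.0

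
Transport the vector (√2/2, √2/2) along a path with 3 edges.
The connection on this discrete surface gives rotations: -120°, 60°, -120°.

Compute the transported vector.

Total rotation: (-120°) + 60° + (-120°) = -180° ≡ 180° (mod 360°). Final vector: (-0.7071, -0.7071)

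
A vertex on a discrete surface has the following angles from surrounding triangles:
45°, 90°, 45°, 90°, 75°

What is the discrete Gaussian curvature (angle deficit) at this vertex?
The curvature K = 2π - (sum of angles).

Sum of angles = 345°. K = 360° - 345° = 15° = π/12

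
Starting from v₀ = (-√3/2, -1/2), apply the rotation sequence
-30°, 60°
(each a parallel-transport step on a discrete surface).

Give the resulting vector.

Total rotation: (-30°) + 60° = 30°. Final vector: (-0.5000, -0.8660)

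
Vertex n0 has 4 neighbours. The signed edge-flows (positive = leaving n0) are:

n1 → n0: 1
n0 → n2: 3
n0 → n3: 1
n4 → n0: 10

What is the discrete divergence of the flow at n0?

Divergence = sum of outgoing flows = (-1) + 3 + 1 + (-10) = -7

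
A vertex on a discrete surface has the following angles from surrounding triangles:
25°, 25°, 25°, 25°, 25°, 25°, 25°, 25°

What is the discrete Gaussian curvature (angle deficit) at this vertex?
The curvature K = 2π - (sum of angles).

Sum of angles = 200°. K = 360° - 200° = 160° = 8π/9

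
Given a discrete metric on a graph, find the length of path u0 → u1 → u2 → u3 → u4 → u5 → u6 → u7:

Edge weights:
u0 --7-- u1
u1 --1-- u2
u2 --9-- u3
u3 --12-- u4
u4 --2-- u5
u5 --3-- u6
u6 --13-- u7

Arc length = 7 + 1 + 9 + 12 + 2 + 3 + 13 = 47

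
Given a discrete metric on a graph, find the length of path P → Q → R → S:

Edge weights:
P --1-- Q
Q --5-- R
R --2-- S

Arc length = 1 + 5 + 2 = 8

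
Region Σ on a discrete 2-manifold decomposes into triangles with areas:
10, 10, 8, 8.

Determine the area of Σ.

10 + 10 + 8 + 8 = 36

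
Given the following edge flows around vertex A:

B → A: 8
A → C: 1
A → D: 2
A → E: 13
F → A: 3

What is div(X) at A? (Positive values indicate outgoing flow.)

Divergence = sum of outgoing flows = (-8) + 1 + 2 + 13 + (-3) = 5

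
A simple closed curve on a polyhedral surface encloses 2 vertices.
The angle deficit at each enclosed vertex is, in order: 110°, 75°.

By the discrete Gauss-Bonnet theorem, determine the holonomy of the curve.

Holonomy = total enclosed curvature = 110° + 75° = 185°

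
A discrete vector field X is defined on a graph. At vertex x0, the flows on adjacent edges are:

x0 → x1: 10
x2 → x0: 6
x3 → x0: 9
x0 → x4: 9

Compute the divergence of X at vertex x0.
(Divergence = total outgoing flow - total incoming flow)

Divergence = sum of outgoing flows = 10 + (-6) + (-9) + 9 = 4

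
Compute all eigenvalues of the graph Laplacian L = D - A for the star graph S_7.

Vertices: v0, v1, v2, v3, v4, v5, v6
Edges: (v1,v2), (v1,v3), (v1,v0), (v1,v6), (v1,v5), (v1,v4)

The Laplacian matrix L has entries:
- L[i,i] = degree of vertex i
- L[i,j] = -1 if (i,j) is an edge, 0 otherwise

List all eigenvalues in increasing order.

The star S_7 is the complete bipartite graph K_{1,6} (one hub of degree 6, 6 leaves of degree 1). The Laplacian spectrum of K_{p,q} is 0, p (multiplicity q−1), q (multiplicity p−1), p+q. With p = 1, q = 6: 0 once, 1 with multiplicity 5, and 7 once. (Check: trace L = sum of degrees = 12 = 5·1 + 7.)
Laplacian eigenvalues (increasing order): [0.0, 1.0, 1.0, 1.0, 1.0, 1.0, 7.0]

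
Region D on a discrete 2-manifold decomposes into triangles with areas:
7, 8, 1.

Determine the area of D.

7 + 8 + 1 = 16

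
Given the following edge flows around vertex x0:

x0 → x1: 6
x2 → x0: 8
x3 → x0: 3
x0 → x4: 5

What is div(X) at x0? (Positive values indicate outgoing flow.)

Divergence = sum of outgoing flows = 6 + (-8) + (-3) + 5 = 0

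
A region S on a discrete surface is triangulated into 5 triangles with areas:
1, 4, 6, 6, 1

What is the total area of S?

1 + 4 + 6 + 6 + 1 = 18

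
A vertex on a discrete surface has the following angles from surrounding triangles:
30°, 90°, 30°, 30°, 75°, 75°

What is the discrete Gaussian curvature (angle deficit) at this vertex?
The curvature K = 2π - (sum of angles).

Sum of angles = 330°. K = 360° - 330° = 30° = π/6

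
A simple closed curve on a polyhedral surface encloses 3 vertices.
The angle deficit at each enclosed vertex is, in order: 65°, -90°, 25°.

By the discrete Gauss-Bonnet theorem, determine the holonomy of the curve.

Holonomy = total enclosed curvature = 65° + (-90°) + 25° = 0°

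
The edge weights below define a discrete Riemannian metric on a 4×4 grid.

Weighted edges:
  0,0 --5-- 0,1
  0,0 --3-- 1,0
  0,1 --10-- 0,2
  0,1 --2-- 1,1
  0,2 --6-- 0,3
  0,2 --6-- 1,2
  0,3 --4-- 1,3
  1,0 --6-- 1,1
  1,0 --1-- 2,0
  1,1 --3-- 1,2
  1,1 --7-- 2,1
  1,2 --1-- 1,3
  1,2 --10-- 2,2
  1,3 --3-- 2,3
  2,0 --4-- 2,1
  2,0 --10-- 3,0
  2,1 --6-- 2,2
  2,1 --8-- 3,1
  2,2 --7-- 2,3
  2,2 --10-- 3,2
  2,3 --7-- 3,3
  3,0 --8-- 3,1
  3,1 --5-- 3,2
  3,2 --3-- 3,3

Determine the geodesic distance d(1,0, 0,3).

Shortest path: 1,0 → 1,1 → 1,2 → 1,3 → 0,3, total weight = 14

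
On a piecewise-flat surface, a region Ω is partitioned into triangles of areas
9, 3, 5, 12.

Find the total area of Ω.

9 + 3 + 5 + 12 = 29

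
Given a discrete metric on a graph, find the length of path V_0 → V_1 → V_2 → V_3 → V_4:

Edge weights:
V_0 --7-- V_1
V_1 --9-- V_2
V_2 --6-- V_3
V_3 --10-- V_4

Arc length = 7 + 9 + 6 + 10 = 32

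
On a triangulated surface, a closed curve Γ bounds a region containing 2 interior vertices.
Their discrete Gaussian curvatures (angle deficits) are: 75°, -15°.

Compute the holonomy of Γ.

Holonomy = total enclosed curvature = 75° + (-15°) = 60°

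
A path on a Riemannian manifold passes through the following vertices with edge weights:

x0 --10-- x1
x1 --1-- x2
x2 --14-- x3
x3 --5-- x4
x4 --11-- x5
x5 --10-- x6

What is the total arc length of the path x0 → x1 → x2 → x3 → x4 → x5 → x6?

Arc length = 10 + 1 + 14 + 5 + 11 + 10 = 51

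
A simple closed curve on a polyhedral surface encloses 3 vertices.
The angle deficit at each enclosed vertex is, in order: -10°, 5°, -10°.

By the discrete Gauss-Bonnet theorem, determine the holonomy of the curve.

Holonomy = total enclosed curvature = (-10°) + 5° + (-10°) = -15°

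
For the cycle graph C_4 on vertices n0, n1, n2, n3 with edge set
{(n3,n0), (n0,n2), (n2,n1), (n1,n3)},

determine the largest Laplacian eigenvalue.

The cycle graph C_n has Laplacian eigenvalues λ_k = 2 − 2cos(2πk/n), k = 0, 1, …, n−1. Here n = 4:
k=0: 2 − 2cos(0) = 0.0; k=1: 2 − 2cos(π/2) = 2.0; k=2: 2 − 2cos(π) = 4.0; k=3: 2 − 2cos(3π/2) = 2.0.
Laplacian eigenvalues: [0.0, 2.0, 2.0, 4.0]. Largest eigenvalue (spectral radius) = 4.0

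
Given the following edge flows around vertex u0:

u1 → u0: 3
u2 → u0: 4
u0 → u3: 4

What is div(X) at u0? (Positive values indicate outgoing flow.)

Divergence = sum of outgoing flows = (-3) + (-4) + 4 = -3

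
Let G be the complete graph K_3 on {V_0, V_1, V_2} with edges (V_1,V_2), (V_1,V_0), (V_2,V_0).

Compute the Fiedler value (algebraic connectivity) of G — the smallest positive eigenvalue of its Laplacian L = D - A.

For the complete graph K_n, L = nI − J (J = all-ones matrix). J has eigenvalues n (once, eigenvector 𝟙) and 0 (multiplicity n−1), so L has eigenvalues 0 (once) and n (multiplicity n−1). Here n = 3: eigenvalue 0 once and 3 with multiplicity 2.
Laplacian eigenvalues: [0.0, 3.0, 3.0]. Algebraic connectivity (smallest non-zero eigenvalue) = 3.0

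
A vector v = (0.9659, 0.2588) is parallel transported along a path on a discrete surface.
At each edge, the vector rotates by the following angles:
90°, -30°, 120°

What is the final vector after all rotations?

Total rotation: 90° + (-30°) + 120° = 180°. Final vector: (-0.9659, -0.2588)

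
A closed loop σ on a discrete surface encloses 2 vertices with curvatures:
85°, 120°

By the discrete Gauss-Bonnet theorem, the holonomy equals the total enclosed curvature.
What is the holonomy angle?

Holonomy = total enclosed curvature = 85° + 120° = 205°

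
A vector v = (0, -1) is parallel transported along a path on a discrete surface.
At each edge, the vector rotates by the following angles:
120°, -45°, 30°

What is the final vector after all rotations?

Total rotation: 120° + (-45°) + 30° = 105°. Final vector: (0.9659, 0.2588)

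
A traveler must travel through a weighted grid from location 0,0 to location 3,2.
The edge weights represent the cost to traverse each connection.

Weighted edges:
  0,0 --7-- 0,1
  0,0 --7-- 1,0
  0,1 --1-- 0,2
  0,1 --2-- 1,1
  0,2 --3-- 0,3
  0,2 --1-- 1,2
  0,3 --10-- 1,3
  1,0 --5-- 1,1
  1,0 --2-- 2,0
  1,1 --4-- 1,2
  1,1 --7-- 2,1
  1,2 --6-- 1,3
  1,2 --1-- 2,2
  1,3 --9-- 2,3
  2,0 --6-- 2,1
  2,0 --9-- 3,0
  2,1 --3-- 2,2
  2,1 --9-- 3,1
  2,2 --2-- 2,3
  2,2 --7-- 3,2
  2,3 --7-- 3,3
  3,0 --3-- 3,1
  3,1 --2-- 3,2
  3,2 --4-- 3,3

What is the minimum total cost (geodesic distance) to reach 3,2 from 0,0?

Shortest path: 0,0 → 0,1 → 0,2 → 1,2 → 2,2 → 3,2, total weight = 17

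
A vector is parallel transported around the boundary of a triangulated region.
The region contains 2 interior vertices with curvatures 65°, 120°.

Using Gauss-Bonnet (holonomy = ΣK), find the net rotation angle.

Holonomy = total enclosed curvature = 65° + 120° = 185°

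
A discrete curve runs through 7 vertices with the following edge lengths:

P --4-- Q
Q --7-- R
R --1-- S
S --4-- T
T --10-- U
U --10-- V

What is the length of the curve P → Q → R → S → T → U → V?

Arc length = 4 + 7 + 1 + 4 + 10 + 10 = 36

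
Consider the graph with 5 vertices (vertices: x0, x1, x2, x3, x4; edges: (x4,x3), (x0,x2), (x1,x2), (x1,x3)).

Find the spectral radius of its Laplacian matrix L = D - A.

Degrees: deg(x0) = 1, deg(x1) = 2, deg(x2) = 2, deg(x3) = 2, deg(x4) = 1.
L = D − A with rows/columns ordered (x0, x1, x2, x3, x4):
  [ 1,  0, -1,  0,  0]
  [ 0,  2, -1, -1,  0]
  [-1, -1,  2,  0,  0]
  [ 0, -1,  0,  2, -1]
  [ 0,  0,  0, -1,  1]
Characteristic polynomial: det(λI − L) = λ(λ² − 3λ + 1)(λ² − 5λ + 5).
Roots: λ = 0; (λ² − 3λ + 1) = 0 ⇒ λ = (3 ± √5)/2 ≈ 0.382, 2.618; (λ² − 5λ + 5) = 0 ⇒ λ = (5 ± √5)/2 ≈ 1.382, 3.618.
(Check: the roots sum (with multiplicity) to 8, matching trace L = Σdeg = 2·4 = 8.)
Laplacian eigenvalues: [0.0, 0.382, 1.382, 2.618, 3.618]. Largest eigenvalue (spectral radius) = 3.618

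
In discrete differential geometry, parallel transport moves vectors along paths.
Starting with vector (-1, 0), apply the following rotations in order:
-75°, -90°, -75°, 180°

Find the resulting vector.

Total rotation: (-75°) + (-90°) + (-75°) + 180° = -60°. Final vector: (-0.5000, 0.8660)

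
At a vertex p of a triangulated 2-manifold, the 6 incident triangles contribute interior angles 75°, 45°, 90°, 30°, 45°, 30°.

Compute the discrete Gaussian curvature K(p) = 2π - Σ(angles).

Sum of angles = 315°. K = 360° - 315° = 45°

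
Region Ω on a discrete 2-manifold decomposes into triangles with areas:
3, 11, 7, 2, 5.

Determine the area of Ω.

3 + 11 + 7 + 2 + 5 = 28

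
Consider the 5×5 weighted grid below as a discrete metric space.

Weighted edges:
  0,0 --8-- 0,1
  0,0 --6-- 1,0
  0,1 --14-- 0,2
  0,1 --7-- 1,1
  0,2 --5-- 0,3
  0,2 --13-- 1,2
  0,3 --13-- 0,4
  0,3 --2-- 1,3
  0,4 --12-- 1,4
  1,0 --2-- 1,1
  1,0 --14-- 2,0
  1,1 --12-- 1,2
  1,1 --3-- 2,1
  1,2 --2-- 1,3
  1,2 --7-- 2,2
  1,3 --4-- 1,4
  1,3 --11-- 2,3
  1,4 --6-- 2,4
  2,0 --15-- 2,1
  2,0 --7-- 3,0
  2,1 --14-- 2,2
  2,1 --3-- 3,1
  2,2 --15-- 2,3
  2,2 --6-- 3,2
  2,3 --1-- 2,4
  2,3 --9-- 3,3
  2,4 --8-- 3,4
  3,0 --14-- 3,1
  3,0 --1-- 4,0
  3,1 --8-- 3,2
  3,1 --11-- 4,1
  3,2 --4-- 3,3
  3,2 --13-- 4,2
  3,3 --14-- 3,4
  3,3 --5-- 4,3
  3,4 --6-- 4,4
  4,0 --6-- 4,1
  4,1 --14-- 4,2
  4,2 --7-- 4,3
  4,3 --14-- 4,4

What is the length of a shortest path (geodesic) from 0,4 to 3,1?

Shortest path: 0,4 → 0,3 → 1,3 → 1,2 → 1,1 → 2,1 → 3,1, total weight = 35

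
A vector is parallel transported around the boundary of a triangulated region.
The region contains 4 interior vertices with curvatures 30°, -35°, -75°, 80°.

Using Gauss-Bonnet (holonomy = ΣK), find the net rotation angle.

Holonomy = total enclosed curvature = 30° + (-35°) + (-75°) + 80° = 0°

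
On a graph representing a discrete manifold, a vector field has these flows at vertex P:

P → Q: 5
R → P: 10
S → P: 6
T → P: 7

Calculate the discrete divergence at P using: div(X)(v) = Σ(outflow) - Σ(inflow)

Divergence = sum of outgoing flows = 5 + (-10) + (-6) + (-7) = -18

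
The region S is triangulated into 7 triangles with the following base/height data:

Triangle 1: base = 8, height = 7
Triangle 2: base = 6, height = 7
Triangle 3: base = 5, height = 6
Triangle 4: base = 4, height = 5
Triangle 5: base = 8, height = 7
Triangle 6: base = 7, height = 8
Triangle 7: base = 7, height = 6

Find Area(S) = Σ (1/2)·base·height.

(1/2)×8×7 + (1/2)×6×7 + (1/2)×5×6 + (1/2)×4×5 + (1/2)×8×7 + (1/2)×7×8 + (1/2)×7×6 = 151.0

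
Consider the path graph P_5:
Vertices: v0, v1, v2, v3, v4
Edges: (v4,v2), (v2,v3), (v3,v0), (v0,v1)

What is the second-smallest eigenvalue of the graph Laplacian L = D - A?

The path graph P_n has Laplacian eigenvalues λ_k = 2 − 2cos(kπ/n), k = 0, 1, …, n−1. Here n = 5:
k=0: 2 − 2cos(0) = 0.0; k=1: 2 − 2cos(π/5) = 0.382; k=2: 2 − 2cos(2π/5) = 1.382; k=3: 2 − 2cos(3π/5) = 2.618; k=4: 2 − 2cos(4π/5) = 3.618.
Laplacian eigenvalues: [0.0, 0.382, 1.382, 2.618, 3.618]. Algebraic connectivity (smallest non-zero eigenvalue) = 0.382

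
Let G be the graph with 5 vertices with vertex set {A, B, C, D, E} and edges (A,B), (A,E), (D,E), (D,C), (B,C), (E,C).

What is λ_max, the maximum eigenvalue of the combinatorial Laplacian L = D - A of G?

Degrees: deg(A) = 2, deg(B) = 2, deg(C) = 3, deg(D) = 2, deg(E) = 3.
L = D − A with rows/columns ordered (A, B, C, D, E):
  [ 2, -1,  0,  0, -1]
  [-1,  2, -1,  0,  0]
  [ 0, -1,  3, -1, -1]
  [ 0,  0, -1,  2, -1]
  [-1,  0, -1, -1,  3]
Characteristic polynomial: det(λI − L) = λ(λ² − 5λ + 5)(λ² − 7λ + 11).
Roots: λ = 0; (λ² − 5λ + 5) = 0 ⇒ λ = (5 ± √5)/2 ≈ 1.382, 3.618; (λ² − 7λ + 11) = 0 ⇒ λ = (7 ± √5)/2 ≈ 2.382, 4.618.
(Check: the roots sum (with multiplicity) to 12, matching trace L = Σdeg = 2·6 = 12.)
Laplacian eigenvalues: [0.0, 1.382, 2.382, 3.618, 4.618]. Largest eigenvalue (spectral radius) = 4.618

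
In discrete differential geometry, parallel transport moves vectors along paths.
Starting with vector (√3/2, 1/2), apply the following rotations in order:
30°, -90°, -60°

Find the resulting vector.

Total rotation: 30° + (-90°) + (-60°) = -120°. Final vector: (0, -1)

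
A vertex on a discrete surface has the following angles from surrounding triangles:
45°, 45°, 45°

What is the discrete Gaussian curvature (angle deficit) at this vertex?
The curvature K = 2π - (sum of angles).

Sum of angles = 135°. K = 360° - 135° = 225°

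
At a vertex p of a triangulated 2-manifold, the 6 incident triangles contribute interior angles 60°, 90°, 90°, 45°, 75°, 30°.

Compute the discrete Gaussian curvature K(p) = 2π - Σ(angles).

Sum of angles = 390°. K = 360° - 390° = -30° = -π/6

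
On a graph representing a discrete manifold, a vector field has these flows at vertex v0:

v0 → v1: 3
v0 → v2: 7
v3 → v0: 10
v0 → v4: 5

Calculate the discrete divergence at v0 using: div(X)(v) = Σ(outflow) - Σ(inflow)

Divergence = sum of outgoing flows = 3 + 7 + (-10) + 5 = 5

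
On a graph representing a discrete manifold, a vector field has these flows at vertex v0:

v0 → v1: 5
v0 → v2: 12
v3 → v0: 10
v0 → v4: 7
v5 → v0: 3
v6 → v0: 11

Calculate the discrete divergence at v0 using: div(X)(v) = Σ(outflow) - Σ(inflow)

Divergence = sum of outgoing flows = 5 + 12 + (-10) + 7 + (-3) + (-11) = 0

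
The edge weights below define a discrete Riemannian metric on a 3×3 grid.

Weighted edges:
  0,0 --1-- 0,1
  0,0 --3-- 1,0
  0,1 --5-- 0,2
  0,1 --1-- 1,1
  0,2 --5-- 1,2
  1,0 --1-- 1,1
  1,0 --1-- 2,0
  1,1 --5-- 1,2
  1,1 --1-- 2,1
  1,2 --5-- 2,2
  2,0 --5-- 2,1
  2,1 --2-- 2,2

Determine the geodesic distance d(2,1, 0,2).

Shortest path: 2,1 → 1,1 → 0,1 → 0,2, total weight = 7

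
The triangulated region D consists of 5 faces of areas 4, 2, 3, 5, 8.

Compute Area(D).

4 + 2 + 3 + 5 + 8 = 22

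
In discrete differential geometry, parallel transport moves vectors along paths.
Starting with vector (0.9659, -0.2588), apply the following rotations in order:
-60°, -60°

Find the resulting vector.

Total rotation: (-60°) + (-60°) = -120°. Final vector: (-0.7071, -0.7071)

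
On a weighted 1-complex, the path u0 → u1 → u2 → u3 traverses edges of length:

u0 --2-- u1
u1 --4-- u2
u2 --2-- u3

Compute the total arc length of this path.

Arc length = 2 + 4 + 2 = 8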